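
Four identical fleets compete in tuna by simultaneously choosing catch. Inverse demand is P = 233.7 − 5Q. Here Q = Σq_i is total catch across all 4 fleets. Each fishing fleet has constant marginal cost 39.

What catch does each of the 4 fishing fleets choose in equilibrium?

7.788

A representative fishing fleet's profit is π_i = q_i(233.7 − 5Q) − 39q_i, with Q = q_i + Σ_{j≠i} q_j.
First-order condition: 194.7 − 10q_i − 5Σ_{j≠i} q_j = 0.
In a symmetric equilibrium every fishing fleet chooses the same q, so Σ_{j≠i} q_j = 3q. The condition becomes 194.7 − 25q = 0, giving q = 194.7/25 = 7.788.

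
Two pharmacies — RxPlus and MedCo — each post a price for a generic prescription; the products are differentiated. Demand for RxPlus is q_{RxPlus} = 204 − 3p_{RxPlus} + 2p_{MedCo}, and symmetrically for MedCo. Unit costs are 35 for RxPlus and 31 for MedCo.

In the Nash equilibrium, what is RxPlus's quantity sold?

124.5

RxPlus's profit: π = (p_{RxPlus} − 35)(204 − 3p_{RxPlus} + 2p_{MedCo}).
∂π/∂p_{RxPlus} = 309 − 6p_{RxPlus} + 2p_{MedCo} = 0 ⇒ p_{RxPlus} = 51.5 + (1/3)p_{MedCo}.
Similarly p_{MedCo} = 49.5 + (1/3)p_{RxPlus}.
Solving the two reaction functions simultaneously: (1 − (1/3)(1/3))p_{RxPlus} = 51.5 + (1/3)·49.5, so (8/9)p_{RxPlus} = 68 and p_{RxPlus} = 76.5.
Then p_{MedCo} = 49.5 + (1/3)·76.5 = 75.
q_{RxPlus} = 204 − 3·76.5 + 2·75 = 124.5.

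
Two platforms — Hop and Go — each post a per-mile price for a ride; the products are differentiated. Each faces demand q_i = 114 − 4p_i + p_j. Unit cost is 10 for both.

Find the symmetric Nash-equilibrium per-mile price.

Hop's profit: π = (p_{Hop} − 10)(114 − 4p_{Hop} + p_{Go}).
∂π/∂p_{Hop} = 154 − 8p_{Hop} + p_{Go} = 0 ⇒ p_{Hop} = 19.25 + 0.125p_{Go}.
The game is symmetric, so in equilibrium p_{Go} = p_{Hop}: the reaction function gives 0.875p_{Hop} = 19.25, hence p_{Hop} = 22.

22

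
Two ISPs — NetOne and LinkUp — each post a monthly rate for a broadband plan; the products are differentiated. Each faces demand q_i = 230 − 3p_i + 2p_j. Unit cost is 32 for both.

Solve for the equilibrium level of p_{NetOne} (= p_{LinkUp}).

81.5

NetOne's profit: π = (p_{NetOne} − 32)(230 − 3p_{NetOne} + 2p_{LinkUp}).
∂π/∂p_{NetOne} = 326 − 6p_{NetOne} + 2p_{LinkUp} = 0 ⇒ p_{NetOne} = 163/3 + (1/3)p_{LinkUp}.
The game is symmetric, so in equilibrium p_{LinkUp} = p_{NetOne}: the reaction function gives (2/3)p_{NetOne} = 163/3, hence p_{NetOne} = 81.5.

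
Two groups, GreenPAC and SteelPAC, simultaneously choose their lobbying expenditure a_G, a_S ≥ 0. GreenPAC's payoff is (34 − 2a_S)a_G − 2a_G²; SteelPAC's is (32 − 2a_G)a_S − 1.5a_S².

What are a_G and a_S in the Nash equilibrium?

Expanding GreenPAC's payoff: 34a_G − 2a_Sa_G − 2a_G².
∂π/∂a_G = 34 − 2a_S − 4a_G = 0, so a_G = 8.5 − 0.5a_S.
Likewise for SteelPAC: a_S = 32/3 − (2/3)a_G.
Plugging a_S into GreenPAC's best response: a_G = 8.5 − 0.5(32/3 − (2/3)a_G) ⇒ (2/3)a_G = 19/6, so a_G = 4.75.
Then a_S = 32/3 − (2/3)·4.75 = 7.5.

4.75, 7.5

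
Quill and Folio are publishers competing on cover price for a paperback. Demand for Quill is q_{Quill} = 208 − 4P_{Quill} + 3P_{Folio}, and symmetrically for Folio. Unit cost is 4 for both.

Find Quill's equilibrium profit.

Quill's profit: π = (P_{Quill} − 4)(208 − 4P_{Quill} + 3P_{Folio}).
∂π/∂P_{Quill} = 224 − 8P_{Quill} + 3P_{Folio} = 0 ⇒ P_{Quill} = 28 + 0.375P_{Folio}.
Setting P_{Quill} = P_{Folio} in the reaction function: P_{Quill} = 28 + 0.375P_{Quill}, so P_{Quill} = 28 / 0.625 = 44.8.
q_{Quill} = 208 − 4·44.8 + 3·44.8 = 163.2.
Profit = (44.8 − 4)·163.2 = 6658.56.

6658.56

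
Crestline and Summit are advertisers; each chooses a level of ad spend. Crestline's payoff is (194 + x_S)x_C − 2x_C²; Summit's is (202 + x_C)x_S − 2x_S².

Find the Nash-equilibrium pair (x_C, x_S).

Expanding Crestline's payoff: 194x_C + x_Sx_C − 2x_C².
∂π/∂x_C = 194 + x_S − 4x_C = 0, so x_C = 48.5 + 0.25x_S.
Likewise for Summit: x_S = 50.5 + 0.25x_C.
Plugging x_S into Crestline's best response: x_C = 48.5 + 0.25(50.5 + 0.25x_C) ⇒ 0.9375x_C = 61.125, so x_C = 65.2.
Then x_S = 50.5 + 0.25·65.2 = 66.8.

65.2, 66.8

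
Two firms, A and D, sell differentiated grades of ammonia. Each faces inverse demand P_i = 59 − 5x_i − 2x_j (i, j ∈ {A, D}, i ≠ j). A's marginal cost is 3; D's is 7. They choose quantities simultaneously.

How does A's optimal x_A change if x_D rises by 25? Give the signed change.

Firm A's profit: π = x_A(59 − 5x_A − 2x_D) − 3x_A.
∂π/∂x_A = 56 − 10x_A − 2x_D = 0 ⇒ x_A = 5.6 − 0.2x_D.
The reaction-function slope is −0.2, so a 25-unit rise in x_D moves x_A by −0.2 × 25 = −5. A's best response falls — the actions are strategic substitutes.

-5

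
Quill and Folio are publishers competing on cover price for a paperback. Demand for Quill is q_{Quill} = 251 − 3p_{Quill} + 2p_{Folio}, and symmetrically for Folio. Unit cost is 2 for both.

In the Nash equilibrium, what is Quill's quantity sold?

Quill's profit: π = (p_{Quill} − 2)(251 − 3p_{Quill} + 2p_{Folio}).
∂π/∂p_{Quill} = 257 − 6p_{Quill} + 2p_{Folio} = 0 ⇒ p_{Quill} = 257/6 + (1/3)p_{Folio}.
The game is symmetric, so in equilibrium p_{Folio} = p_{Quill}: the reaction function gives (2/3)p_{Quill} = 257/6, hence p_{Quill} = 64.25.
q_{Quill} = 251 − 3·64.25 + 2·64.25 = 186.75.

186.75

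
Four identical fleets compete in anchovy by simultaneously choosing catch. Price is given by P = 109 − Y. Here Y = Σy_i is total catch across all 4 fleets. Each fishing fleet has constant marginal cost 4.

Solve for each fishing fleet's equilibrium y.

21

A representative fishing fleet's profit is π_i = y_i(109 − Y) − 4y_i, with Y = y_i + Σ_{j≠i} y_j.
First-order condition: 105 − 2y_i − Σ_{j≠i} y_j = 0.
Imposing symmetry (y_j = y for all j) turns Σ_{j≠i} y_j into 3y, so 105 = 5y and y = 21.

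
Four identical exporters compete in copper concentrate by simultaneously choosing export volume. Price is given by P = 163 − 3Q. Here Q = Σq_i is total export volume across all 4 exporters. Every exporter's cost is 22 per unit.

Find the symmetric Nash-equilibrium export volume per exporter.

9.4

A representative exporter's profit is π_i = q_i(163 − 3Q) − 22q_i, with Q = q_i + Σ_{j≠i} q_j.
First-order condition: 141 − 6q_i − 3Σ_{j≠i} q_j = 0.
With identical exporters, set every q_j = q: then 141 − 6q − 9q = 0, i.e. q = 141/15 = 9.4.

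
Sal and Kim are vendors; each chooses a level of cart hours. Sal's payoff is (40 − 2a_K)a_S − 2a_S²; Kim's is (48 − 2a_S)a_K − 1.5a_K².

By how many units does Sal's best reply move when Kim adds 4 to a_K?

Expanding Sal's payoff: 40a_S − 2a_Ka_S − 2a_S².
∂π/∂a_S = 40 − 2a_K − 4a_S = 0, so a_S = 10 − 0.5a_K.
The reaction-function slope is −0.5, so a 4-unit rise in a_K moves a_S by −0.5 × 4 = −2. Sal's best response falls — the actions are strategic substitutes.

-2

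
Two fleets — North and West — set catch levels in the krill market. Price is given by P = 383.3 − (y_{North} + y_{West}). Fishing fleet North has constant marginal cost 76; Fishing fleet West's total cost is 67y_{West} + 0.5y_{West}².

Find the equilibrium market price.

Fishing fleet North's profit: π = y_{North}(383.3 − (y_{North} + y_{West})) − 76y_{North}.
∂π/∂y_{North} = 307.3 − 2y_{North} − y_{West} = 0, so y_{North} = 153.65 − 0.5y_{West}.
For West: ∂π/∂y_{West} = 316.3 − 3y_{West} − y_{North} = 0 ⇒ y_{West} = 3163/30 − (1/3)y_{North}.
Substituting the second reaction function into the first: y_{North} = 153.65 − 0.5(3163/30 − (1/3)y_{North}), which gives (5/6)y_{North} = 1514/15 ⇒ y_{North} = 121.12.
Then y_{West} = 3163/30 − (1/3)·121.12 = 65.06.
Equilibrium price: P = 383.3 − 186.18 = 197.12.

197.12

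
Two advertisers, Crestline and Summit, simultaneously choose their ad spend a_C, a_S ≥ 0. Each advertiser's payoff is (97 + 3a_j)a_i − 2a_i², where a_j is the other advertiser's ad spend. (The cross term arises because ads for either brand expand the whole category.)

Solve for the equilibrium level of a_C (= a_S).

Crestline's payoff is (97 + 3a_S)a_C − 2a_C².
∂π/∂a_C = 97 + 3a_S − 4a_C = 0, so a_C = 24.25 + 0.75a_S.
Setting a_C = a_S in the reaction function: a_C = 24.25 + 0.75a_C, so a_C = 24.25 / 0.25 = 97.

97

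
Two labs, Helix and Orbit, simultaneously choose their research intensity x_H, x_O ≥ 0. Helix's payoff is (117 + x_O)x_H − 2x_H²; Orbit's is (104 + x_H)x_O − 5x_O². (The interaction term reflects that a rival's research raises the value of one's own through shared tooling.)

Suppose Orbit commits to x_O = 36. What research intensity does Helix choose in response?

38.25

Expanding Helix's payoff: 117x_H + x_Ox_H − 2x_H².
∂π/∂x_H = 117 + x_O − 4x_H = 0, so x_H = 29.25 + 0.25x_O.
At x_O = 36: x_H = 29.25 + 0.25·36 = 38.25.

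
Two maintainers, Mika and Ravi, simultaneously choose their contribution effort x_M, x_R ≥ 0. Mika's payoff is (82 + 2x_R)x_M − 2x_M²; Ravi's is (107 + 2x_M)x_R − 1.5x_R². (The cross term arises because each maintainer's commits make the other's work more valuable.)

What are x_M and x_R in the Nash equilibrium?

57.5, 74

Expanding Mika's payoff: 82x_M + 2x_Rx_M − 2x_M².
∂π/∂x_M = 82 + 2x_R − 4x_M = 0, so x_M = 20.5 + 0.5x_R.
Likewise for Ravi: x_R = 107/3 + (2/3)x_M.
Substituting the second reaction function into the first: x_M = 20.5 + 0.5(107/3 + (2/3)x_M), which gives (2/3)x_M = 115/3 ⇒ x_M = 57.5.
Then x_R = 107/3 + (2/3)·57.5 = 74.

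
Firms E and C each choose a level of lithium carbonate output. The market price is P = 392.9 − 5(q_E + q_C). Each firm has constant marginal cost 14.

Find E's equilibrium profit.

Firm E's profit: π = q_E(392.9 − 5(q_E + q_C)) − 14q_E.
∂π/∂q_E = 378.9 − 10q_E − 5q_C = 0, so q_E = 37.89 − 0.5q_C.
By symmetry q_C = q_E; substituting into the reaction function, 1.5q_E = 37.89 and q_E = 25.26.
Price P = 392.9 − 5·50.52 = 140.3.
E's profit: (140.3 − 14)·25.26 = 3190.338.

3190.338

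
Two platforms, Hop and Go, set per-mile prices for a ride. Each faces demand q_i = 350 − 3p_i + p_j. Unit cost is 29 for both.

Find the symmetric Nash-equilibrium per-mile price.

Hop's profit: π = (p_{Hop} − 29)(350 − 3p_{Hop} + p_{Go}).
∂π/∂p_{Hop} = 437 − 6p_{Hop} + p_{Go} = 0 ⇒ p_{Hop} = 437/6 + (1/6)p_{Go}.
By symmetry p_{Go} = p_{Hop}; substituting into the reaction function, (5/6)p_{Hop} = 437/6 and p_{Hop} = 87.4.

87.4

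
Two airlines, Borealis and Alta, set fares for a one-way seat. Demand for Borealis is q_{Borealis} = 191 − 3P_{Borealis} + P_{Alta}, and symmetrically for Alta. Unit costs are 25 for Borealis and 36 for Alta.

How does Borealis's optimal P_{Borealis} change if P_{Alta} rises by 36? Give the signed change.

6

Borealis's profit: π = (P_{Borealis} − 25)(191 − 3P_{Borealis} + P_{Alta}).
∂π/∂P_{Borealis} = 266 − 6P_{Borealis} + P_{Alta} = 0 ⇒ P_{Borealis} = 133/3 + (1/6)P_{Alta}.
The reaction-function slope is 1/6, so a 36-unit rise in P_{Alta} moves P_{Borealis} by 1/6 × 36 = 6. Borealis's best response rises — the actions are strategic complements.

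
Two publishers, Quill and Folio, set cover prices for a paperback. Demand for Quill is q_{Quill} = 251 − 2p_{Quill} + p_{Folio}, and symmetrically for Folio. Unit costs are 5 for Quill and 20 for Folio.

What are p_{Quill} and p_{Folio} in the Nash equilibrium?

89, 95

Quill's profit: π = (p_{Quill} − 5)(251 − 2p_{Quill} + p_{Folio}).
∂π/∂p_{Quill} = 261 − 4p_{Quill} + p_{Folio} = 0 ⇒ p_{Quill} = 65.25 + 0.25p_{Folio}.
Similarly p_{Folio} = 72.75 + 0.25p_{Quill}.
Solving the two reaction functions simultaneously: (1 − (0.25)(0.25))p_{Quill} = 65.25 + 0.25·72.75, so 0.9375p_{Quill} = 83.4375 and p_{Quill} = 89.
Then p_{Folio} = 72.75 + 0.25·89 = 95.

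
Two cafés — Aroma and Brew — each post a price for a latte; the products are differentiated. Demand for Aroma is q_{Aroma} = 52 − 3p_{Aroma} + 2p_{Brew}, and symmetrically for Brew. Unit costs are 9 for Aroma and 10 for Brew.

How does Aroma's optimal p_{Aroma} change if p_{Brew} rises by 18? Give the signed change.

Aroma's profit: π = (p_{Aroma} − 9)(52 − 3p_{Aroma} + 2p_{Brew}).
∂π/∂p_{Aroma} = 79 − 6p_{Aroma} + 2p_{Brew} = 0 ⇒ p_{Aroma} = 79/6 + (1/3)p_{Brew}.
The reaction-function slope is 1/3, so an 18-unit rise in p_{Brew} moves p_{Aroma} by 1/3 × 18 = 6. Aroma's best response rises — the actions are strategic complements.

6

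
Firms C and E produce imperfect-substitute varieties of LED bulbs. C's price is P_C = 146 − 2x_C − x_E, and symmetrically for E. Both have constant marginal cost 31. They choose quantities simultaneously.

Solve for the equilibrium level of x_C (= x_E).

23

Firm C's profit: π = x_C(146 − 2x_C − x_E) − 31x_C.
∂π/∂x_C = 115 − 4x_C − x_E = 0 ⇒ x_C = 28.75 − 0.25x_E.
By symmetry x_E = x_C; substituting into the reaction function, 1.25x_C = 28.75 and x_C = 23.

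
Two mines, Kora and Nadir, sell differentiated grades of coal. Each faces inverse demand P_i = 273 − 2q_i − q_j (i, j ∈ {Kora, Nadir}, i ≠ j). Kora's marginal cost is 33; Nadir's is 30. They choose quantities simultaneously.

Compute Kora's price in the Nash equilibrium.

128.6

Mine Kora's profit: π = q_{Kora}(273 − 2q_{Kora} − q_{Nadir}) − 33q_{Kora}.
∂π/∂q_{Kora} = 240 − 4q_{Kora} − q_{Nadir} = 0 ⇒ q_{Kora} = 60 − 0.25q_{Nadir}.
Similarly q_{Nadir} = 60.75 − 0.25q_{Kora}.
Solving the two reaction functions simultaneously: (1 − (−0.25)(−0.25))q_{Kora} = 60 − 0.25·60.75, so 0.9375q_{Kora} = 44.8125 and q_{Kora} = 47.8.
Then q_{Nadir} = 60.75 − 0.25·47.8 = 48.8.
P_{Kora} = 273 − 2·47.8 − 48.8 = 128.6.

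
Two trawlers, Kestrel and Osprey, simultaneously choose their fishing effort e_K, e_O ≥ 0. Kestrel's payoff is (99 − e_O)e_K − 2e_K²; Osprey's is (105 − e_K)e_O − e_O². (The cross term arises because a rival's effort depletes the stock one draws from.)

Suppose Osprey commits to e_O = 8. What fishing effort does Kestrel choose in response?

22.75

Expanding Kestrel's payoff: 99e_K − e_Oe_K − 2e_K².
∂π/∂e_K = 99 − e_O − 4e_K = 0, so e_K = 24.75 − 0.25e_O.
At e_O = 8: e_K = 24.75 − 0.25·8 = 22.75.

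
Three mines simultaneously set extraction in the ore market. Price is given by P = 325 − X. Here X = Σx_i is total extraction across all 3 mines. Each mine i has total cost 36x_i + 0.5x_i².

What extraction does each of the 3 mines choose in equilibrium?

A representative mine's profit is π_i = x_i(325 − X) − 36x_i − 0.5x_i², with X = x_i + Σ_{j≠i} x_j.
First-order condition: 289 − 3x_i − Σ_{j≠i} x_j = 0.
With identical mines, set every x_j = x: then 289 − 3x − 2x = 0, i.e. x = 289/5 = 57.8.

57.8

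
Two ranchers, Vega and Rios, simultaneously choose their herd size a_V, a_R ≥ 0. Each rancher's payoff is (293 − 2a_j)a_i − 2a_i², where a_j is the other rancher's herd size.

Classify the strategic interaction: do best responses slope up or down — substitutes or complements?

strategic substitutes

Vega's payoff is (293 − 2a_R)a_V − 2a_V².
∂π/∂a_V = 293 − 2a_R − 4a_V = 0, so a_V = 73.25 − 0.5a_R.
The best-response slope da_V/da_R = −0.5 < 0: the reaction function is downward-sloping, so the choices are strategic substitutes.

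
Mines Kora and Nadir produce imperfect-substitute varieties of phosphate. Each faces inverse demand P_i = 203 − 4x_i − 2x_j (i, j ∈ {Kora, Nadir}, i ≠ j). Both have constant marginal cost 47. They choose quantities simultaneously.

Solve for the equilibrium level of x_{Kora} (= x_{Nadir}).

Mine Kora's profit: π = x_{Kora}(203 − 4x_{Kora} − 2x_{Nadir}) − 47x_{Kora}.
∂π/∂x_{Kora} = 156 − 8x_{Kora} − 2x_{Nadir} = 0 ⇒ x_{Kora} = 19.5 − 0.25x_{Nadir}.
By symmetry x_{Nadir} = x_{Kora}; substituting into the reaction function, 1.25x_{Kora} = 19.5 and x_{Kora} = 15.6.

15.6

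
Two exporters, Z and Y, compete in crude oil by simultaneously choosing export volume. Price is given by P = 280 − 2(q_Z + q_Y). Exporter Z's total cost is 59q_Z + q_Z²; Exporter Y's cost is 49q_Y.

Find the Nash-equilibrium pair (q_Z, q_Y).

21.1, 47.2

Exporter Z's profit: π = q_Z(280 − 2(q_Z + q_Y)) − 59q_Z − q_Z².
∂π/∂q_Z = 221 − 6q_Z − 2q_Y = 0, so q_Z = 221/6 − (1/3)q_Y.
For Y: ∂π/∂q_Y = 231 − 4q_Y − 2q_Z = 0 ⇒ q_Y = 57.75 − 0.5q_Z.
Plugging q_Y into Z's best response: q_Z = 221/6 − (1/3)(57.75 − 0.5q_Z) ⇒ (5/6)q_Z = 211/12, so q_Z = 21.1.
Then q_Y = 57.75 − 0.5·21.1 = 47.2.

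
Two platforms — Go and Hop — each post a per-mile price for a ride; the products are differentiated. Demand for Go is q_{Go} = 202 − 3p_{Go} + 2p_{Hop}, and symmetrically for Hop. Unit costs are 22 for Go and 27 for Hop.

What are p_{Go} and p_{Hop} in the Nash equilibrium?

67.9375, 69.8125

Go's profit: π = (p_{Go} − 22)(202 − 3p_{Go} + 2p_{Hop}).
∂π/∂p_{Go} = 268 − 6p_{Go} + 2p_{Hop} = 0 ⇒ p_{Go} = 134/3 + (1/3)p_{Hop}.
Similarly p_{Hop} = 283/6 + (1/3)p_{Go}.
Solving the two reaction functions simultaneously: (1 − (1/3)(1/3))p_{Go} = 134/3 + (1/3)·(283/6), so (8/9)p_{Go} = 1087/18 and p_{Go} = 67.9375.
Then p_{Hop} = 283/6 + (1/3)·67.9375 = 69.8125.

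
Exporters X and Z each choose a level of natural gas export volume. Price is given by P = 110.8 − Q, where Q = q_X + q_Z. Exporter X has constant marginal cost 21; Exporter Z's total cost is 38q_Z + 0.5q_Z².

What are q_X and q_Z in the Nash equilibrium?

39.32, 11.16

Exporter X's profit: π = q_X(110.8 − (q_X + q_Z)) − 21q_X.
∂π/∂q_X = 89.8 − 2q_X − q_Z = 0, so q_X = 44.9 − 0.5q_Z.
For Z: ∂π/∂q_Z = 72.8 − 3q_Z − q_X = 0 ⇒ q_Z = 364/15 − (1/3)q_X.
Plugging q_Z into X's best response: q_X = 44.9 − 0.5(364/15 − (1/3)q_X) ⇒ (5/6)q_X = 983/30, so q_X = 39.32.
Then q_Z = 364/15 − (1/3)·39.32 = 11.16.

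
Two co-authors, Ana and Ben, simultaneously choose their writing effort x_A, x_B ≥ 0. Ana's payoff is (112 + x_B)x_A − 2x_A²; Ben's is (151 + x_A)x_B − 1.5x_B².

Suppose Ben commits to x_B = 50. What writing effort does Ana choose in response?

40.5

Expanding Ana's payoff: 112x_A + x_Bx_A − 2x_A².
∂π/∂x_A = 112 + x_B − 4x_A = 0, so x_A = 28 + 0.25x_B.
At x_B = 50: x_A = 28 + 0.25·50 = 40.5.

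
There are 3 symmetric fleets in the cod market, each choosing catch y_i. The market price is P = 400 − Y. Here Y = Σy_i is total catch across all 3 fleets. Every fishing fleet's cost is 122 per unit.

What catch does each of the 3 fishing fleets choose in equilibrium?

A representative fishing fleet's profit is π_i = y_i(400 − Y) − 122y_i, with Y = y_i + Σ_{j≠i} y_j.
First-order condition: 278 − 2y_i − Σ_{j≠i} y_j = 0.
With identical fishing fleets, set every y_j = y: then 278 − 2y − 2y = 0, i.e. y = 278/4 = 69.5.

69.5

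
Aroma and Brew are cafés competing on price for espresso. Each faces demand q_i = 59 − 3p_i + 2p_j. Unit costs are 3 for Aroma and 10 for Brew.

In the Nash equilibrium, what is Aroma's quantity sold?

Aroma's profit: π = (p_{Aroma} − 3)(59 − 3p_{Aroma} + 2p_{Brew}).
∂π/∂p_{Aroma} = 68 − 6p_{Aroma} + 2p_{Brew} = 0 ⇒ p_{Aroma} = 34/3 + (1/3)p_{Brew}.
Similarly p_{Brew} = 89/6 + (1/3)p_{Aroma}.
Solving the two reaction functions simultaneously: (1 − (1/3)(1/3))p_{Aroma} = 34/3 + (1/3)·(89/6), so (8/9)p_{Aroma} = 293/18 and p_{Aroma} = 18.3125.
Then p_{Brew} = 89/6 + (1/3)·18.3125 = 20.9375.
q_{Aroma} = 59 − 3·18.3125 + 2·20.9375 = 45.9375.

45.9375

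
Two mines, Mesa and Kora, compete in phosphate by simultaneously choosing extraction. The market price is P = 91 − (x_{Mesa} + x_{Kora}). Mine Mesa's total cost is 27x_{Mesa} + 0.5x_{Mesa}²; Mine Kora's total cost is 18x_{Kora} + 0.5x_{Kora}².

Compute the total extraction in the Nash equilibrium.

34.25

Mine Mesa's profit: π = x_{Mesa}(91 − (x_{Mesa} + x_{Kora})) − 27x_{Mesa} − 0.5x_{Mesa}².
∂π/∂x_{Mesa} = 64 − 3x_{Mesa} − x_{Kora} = 0, so x_{Mesa} = 64/3 − (1/3)x_{Kora}.
By the same steps for Kora: x_{Kora} = 73/3 − (1/3)x_{Mesa}.
Plugging x_{Kora} into Mesa's best response: x_{Mesa} = 64/3 − (1/3)(73/3 − (1/3)x_{Mesa}) ⇒ (8/9)x_{Mesa} = 119/9, so x_{Mesa} = 14.875.
Then x_{Kora} = 73/3 − (1/3)·14.875 = 19.375.
Total extraction: 14.875 + 19.375 = 34.25.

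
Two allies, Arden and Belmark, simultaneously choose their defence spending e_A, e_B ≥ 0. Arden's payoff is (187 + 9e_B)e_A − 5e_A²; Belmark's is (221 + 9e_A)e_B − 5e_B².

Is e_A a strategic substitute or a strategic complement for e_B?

strategic complements

Expanding Arden's payoff: 187e_A + 9e_Be_A − 5e_A².
∂π/∂e_A = 187 + 9e_B − 10e_A = 0, so e_A = 18.7 + 0.9e_B.
The best-response slope de_A/de_B = 0.9 > 0: the reaction function is upward-sloping, so the choices are strategic complements.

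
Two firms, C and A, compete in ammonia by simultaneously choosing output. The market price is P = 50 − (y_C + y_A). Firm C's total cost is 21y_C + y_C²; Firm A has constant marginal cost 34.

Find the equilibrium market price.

Firm C's profit: π = y_C(50 − (y_C + y_A)) − 21y_C − y_C².
∂π/∂y_C = 29 − 4y_C − y_A = 0, so y_C = 7.25 − 0.25y_A.
For A: ∂π/∂y_A = 16 − 2y_A − y_C = 0 ⇒ y_A = 8 − 0.5y_C.
Plugging y_A into C's best response: y_C = 7.25 − 0.25(8 − 0.5y_C) ⇒ 0.875y_C = 5.25, so y_C = 6.
Then y_A = 8 − 0.5·6 = 5.
Equilibrium price: P = 50 − 11 = 39.

39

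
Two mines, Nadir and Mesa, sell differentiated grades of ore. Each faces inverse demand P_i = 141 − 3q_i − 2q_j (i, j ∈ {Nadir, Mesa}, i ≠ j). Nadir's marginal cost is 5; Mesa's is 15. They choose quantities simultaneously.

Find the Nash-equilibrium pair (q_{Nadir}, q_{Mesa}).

17.625, 15.125

Mine Nadir's profit: π = q_{Nadir}(141 − 3q_{Nadir} − 2q_{Mesa}) − 5q_{Nadir}.
∂π/∂q_{Nadir} = 136 − 6q_{Nadir} − 2q_{Mesa} = 0 ⇒ q_{Nadir} = 68/3 − (1/3)q_{Mesa}.
Similarly q_{Mesa} = 21 − (1/3)q_{Nadir}.
Plugging q_{Mesa} into Nadir's best response: q_{Nadir} = 68/3 − (1/3)(21 − (1/3)q_{Nadir}) ⇒ (8/9)q_{Nadir} = 47/3, so q_{Nadir} = 17.625.
Then q_{Mesa} = 21 − (1/3)·17.625 = 15.125.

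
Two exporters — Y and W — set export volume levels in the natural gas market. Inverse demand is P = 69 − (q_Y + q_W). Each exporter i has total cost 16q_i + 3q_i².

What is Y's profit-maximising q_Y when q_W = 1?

6.5

Exporter Y's profit: π = q_Y(69 − (q_Y + q_W)) − 16q_Y − 3q_Y².
∂π/∂q_Y = 53 − 8q_Y − q_W = 0, so q_Y = 6.625 − 0.125q_W.
At q_W = 1: q_Y = 6.625 − 0.125·1 = 6.5.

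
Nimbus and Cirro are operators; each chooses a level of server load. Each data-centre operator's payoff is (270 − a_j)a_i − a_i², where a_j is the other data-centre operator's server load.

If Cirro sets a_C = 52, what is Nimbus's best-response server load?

109

Nimbus's payoff is (270 − a_C)a_N − a_N².
∂π/∂a_N = 270 − a_C − 2a_N = 0, so a_N = 135 − 0.5a_C.
At a_C = 52: a_N = 135 − 0.5·52 = 109.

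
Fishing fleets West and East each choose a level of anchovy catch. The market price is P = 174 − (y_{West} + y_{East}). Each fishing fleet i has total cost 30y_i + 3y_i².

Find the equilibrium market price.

Fishing fleet West's profit: π = y_{West}(174 − (y_{West} + y_{East})) − 30y_{West} − 3y_{West}².
∂π/∂y_{West} = 144 − 8y_{West} − y_{East} = 0, so y_{West} = 18 − 0.125y_{East}.
By symmetry y_{East} = y_{West}; substituting into the reaction function, 1.125y_{West} = 18 and y_{West} = 16.
Equilibrium price: P = 174 − 32 = 142.

142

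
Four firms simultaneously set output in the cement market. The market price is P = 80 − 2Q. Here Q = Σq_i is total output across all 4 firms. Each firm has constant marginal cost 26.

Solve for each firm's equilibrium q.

5.4

A representative firm's profit is π_i = q_i(80 − 2Q) − 26q_i, with Q = q_i + Σ_{j≠i} q_j.
First-order condition: 54 − 4q_i − 2Σ_{j≠i} q_j = 0.
Imposing symmetry (q_j = q for all j) turns Σ_{j≠i} q_j into 3q, so 54 = 10q and q = 5.4.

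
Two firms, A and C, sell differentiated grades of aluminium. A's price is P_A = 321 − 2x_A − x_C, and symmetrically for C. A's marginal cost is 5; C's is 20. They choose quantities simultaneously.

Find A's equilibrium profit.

8243.28

Firm A's profit: π = x_A(321 − 2x_A − x_C) − 5x_A.
∂π/∂x_A = 316 − 4x_A − x_C = 0 ⇒ x_A = 79 − 0.25x_C.
Similarly x_C = 75.25 − 0.25x_A.
Substituting the second reaction function into the first: x_A = 79 − 0.25(75.25 − 0.25x_A), which gives 0.9375x_A = 60.1875 ⇒ x_A = 64.2.
Then x_C = 75.25 − 0.25·64.2 = 59.2.
P_A = 321 − 2·64.2 − 59.2 = 133.4.
Profit = (133.4 − 5)·64.2 = 8243.28.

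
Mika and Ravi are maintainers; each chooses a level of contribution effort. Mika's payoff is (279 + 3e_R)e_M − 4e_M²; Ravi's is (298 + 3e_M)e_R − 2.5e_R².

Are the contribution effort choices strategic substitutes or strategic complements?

strategic complements

Expanding Mika's payoff: 279e_M + 3e_Re_M − 4e_M².
∂π/∂e_M = 279 + 3e_R − 8e_M = 0, so e_M = 34.875 + 0.375e_R.
The best-response slope de_M/de_R = 0.375 > 0: the reaction function is upward-sloping, so the choices are strategic complements.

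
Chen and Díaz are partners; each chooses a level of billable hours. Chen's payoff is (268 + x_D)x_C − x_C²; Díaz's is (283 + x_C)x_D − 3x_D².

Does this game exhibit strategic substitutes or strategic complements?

Expanding Chen's payoff: 268x_C + x_Dx_C − x_C².
∂π/∂x_C = 268 + x_D − 2x_C = 0, so x_C = 134 + 0.5x_D.
The best-response slope dx_C/dx_D = 0.5 > 0: the reaction function is upward-sloping, so the choices are strategic complements.

strategic complements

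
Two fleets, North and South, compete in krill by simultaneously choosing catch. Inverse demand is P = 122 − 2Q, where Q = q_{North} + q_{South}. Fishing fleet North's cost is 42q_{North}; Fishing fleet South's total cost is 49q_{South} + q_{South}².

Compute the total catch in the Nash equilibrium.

Fishing fleet North's profit: π = q_{North}(122 − 2(q_{North} + q_{South})) − 42q_{North}.
∂π/∂q_{North} = 80 − 4q_{North} − 2q_{South} = 0, so q_{North} = 20 − 0.5q_{South}.
For South: ∂π/∂q_{South} = 73 − 6q_{South} − 2q_{North} = 0 ⇒ q_{South} = 73/6 − (1/3)q_{North}.
Plugging q_{South} into North's best response: q_{North} = 20 − 0.5(73/6 − (1/3)q_{North}) ⇒ (5/6)q_{North} = 167/12, so q_{North} = 16.7.
Then q_{South} = 73/6 − (1/3)·16.7 = 6.6.
Total catch: 16.7 + 6.6 = 23.3.

23.3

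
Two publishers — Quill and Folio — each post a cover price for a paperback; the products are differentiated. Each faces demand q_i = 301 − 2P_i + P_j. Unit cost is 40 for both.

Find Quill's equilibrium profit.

15138

Quill's profit: π = (P_{Quill} − 40)(301 − 2P_{Quill} + P_{Folio}).
∂π/∂P_{Quill} = 381 − 4P_{Quill} + P_{Folio} = 0 ⇒ P_{Quill} = 95.25 + 0.25P_{Folio}.
The game is symmetric, so in equilibrium P_{Folio} = P_{Quill}: the reaction function gives 0.75P_{Quill} = 95.25, hence P_{Quill} = 127.
q_{Quill} = 301 − 2·127 + 127 = 174.
Profit = (127 − 40)·174 = 15138.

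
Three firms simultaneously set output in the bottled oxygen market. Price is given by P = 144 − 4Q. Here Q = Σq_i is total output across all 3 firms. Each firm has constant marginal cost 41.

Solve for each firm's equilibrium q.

6.4375

A representative firm's profit is π_i = q_i(144 − 4Q) − 41q_i, with Q = q_i + Σ_{j≠i} q_j.
First-order condition: 103 − 8q_i − 4Σ_{j≠i} q_j = 0.
In a symmetric equilibrium every firm chooses the same q, so Σ_{j≠i} q_j = 2q. The condition becomes 103 − 16q = 0, giving q = 103/16 = 6.4375.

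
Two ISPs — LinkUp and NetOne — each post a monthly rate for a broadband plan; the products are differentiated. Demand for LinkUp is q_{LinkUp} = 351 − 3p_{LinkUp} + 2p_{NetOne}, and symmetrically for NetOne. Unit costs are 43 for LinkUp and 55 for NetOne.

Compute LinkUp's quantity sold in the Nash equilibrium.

237.75

LinkUp's profit: π = (p_{LinkUp} − 43)(351 − 3p_{LinkUp} + 2p_{NetOne}).
∂π/∂p_{LinkUp} = 480 − 6p_{LinkUp} + 2p_{NetOne} = 0 ⇒ p_{LinkUp} = 80 + (1/3)p_{NetOne}.
Similarly p_{NetOne} = 86 + (1/3)p_{LinkUp}.
Plugging p_{NetOne} into LinkUp's best response: p_{LinkUp} = 80 + (1/3)(86 + (1/3)p_{LinkUp}) ⇒ (8/9)p_{LinkUp} = 326/3, so p_{LinkUp} = 122.25.
Then p_{NetOne} = 86 + (1/3)·122.25 = 126.75.
q_{LinkUp} = 351 − 3·122.25 + 2·126.75 = 237.75.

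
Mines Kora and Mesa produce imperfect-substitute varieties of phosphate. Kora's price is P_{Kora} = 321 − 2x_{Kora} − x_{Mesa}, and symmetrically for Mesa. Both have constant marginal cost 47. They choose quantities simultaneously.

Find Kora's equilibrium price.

156.6

Mine Kora's profit: π = x_{Kora}(321 − 2x_{Kora} − x_{Mesa}) − 47x_{Kora}.
∂π/∂x_{Kora} = 274 − 4x_{Kora} − x_{Mesa} = 0 ⇒ x_{Kora} = 68.5 − 0.25x_{Mesa}.
Setting x_{Kora} = x_{Mesa} in the reaction function: x_{Kora} = 68.5 − 0.25x_{Kora}, so x_{Kora} = 68.5 / 1.25 = 54.8.
P_{Kora} = 321 − 2·54.8 − 54.8 = 156.6.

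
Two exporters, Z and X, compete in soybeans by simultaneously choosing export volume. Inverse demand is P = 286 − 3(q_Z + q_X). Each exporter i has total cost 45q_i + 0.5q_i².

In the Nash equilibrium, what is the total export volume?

Exporter Z's profit: π = q_Z(286 − 3(q_Z + q_X)) − 45q_Z − 0.5q_Z².
∂π/∂q_Z = 241 − 7q_Z − 3q_X = 0, so q_Z = 241/7 − (3/7)q_X.
Setting q_Z = q_X in the reaction function: q_Z = 241/7 − (3/7)q_Z, so q_Z = (241/7) / (10/7) = 24.1.
Total export volume: 24.1 + 24.1 = 48.2.

48.2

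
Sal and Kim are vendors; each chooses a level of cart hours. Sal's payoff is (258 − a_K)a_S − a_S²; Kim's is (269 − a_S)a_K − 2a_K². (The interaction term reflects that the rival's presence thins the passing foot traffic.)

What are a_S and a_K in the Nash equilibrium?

109, 40

Expanding Sal's payoff: 258a_S − a_Ka_S − a_S².
∂π/∂a_S = 258 − a_K − 2a_S = 0, so a_S = 129 − 0.5a_K.
Likewise for Kim: a_K = 67.25 − 0.25a_S.
Plugging a_K into Sal's best response: a_S = 129 − 0.5(67.25 − 0.25a_S) ⇒ 0.875a_S = 95.375, so a_S = 109.
Then a_K = 67.25 − 0.25·109 = 40.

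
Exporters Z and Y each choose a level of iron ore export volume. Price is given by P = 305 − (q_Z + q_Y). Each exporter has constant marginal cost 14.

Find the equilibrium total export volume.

Exporter Z's profit: π = q_Z(305 − (q_Z + q_Y)) − 14q_Z.
∂π/∂q_Z = 291 − 2q_Z − q_Y = 0, so q_Z = 145.5 − 0.5q_Y.
Setting q_Z = q_Y in the reaction function: q_Z = 145.5 − 0.5q_Z, so q_Z = 145.5 / 1.5 = 97.
Total export volume: 97 + 97 = 194.

194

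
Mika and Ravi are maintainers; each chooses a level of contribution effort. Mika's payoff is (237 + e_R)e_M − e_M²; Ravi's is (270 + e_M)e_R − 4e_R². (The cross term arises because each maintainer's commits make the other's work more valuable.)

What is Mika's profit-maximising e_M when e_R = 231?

Expanding Mika's payoff: 237e_M + e_Re_M − e_M².
∂π/∂e_M = 237 + e_R − 2e_M = 0, so e_M = 118.5 + 0.5e_R.
At e_R = 231: e_M = 118.5 + 0.5·231 = 234.

234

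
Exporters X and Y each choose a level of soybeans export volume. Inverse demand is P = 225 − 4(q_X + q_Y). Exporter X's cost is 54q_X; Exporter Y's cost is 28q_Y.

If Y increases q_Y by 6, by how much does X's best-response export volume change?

-3

Exporter X's profit: π = q_X(225 − 4(q_X + q_Y)) − 54q_X.
∂π/∂q_X = 171 − 8q_X − 4q_Y = 0, so q_X = 21.375 − 0.5q_Y.
The reaction-function slope is −0.5, so a 6-unit rise in q_Y moves q_X by −0.5 × 6 = −3. X's best response falls — the actions are strategic substitutes.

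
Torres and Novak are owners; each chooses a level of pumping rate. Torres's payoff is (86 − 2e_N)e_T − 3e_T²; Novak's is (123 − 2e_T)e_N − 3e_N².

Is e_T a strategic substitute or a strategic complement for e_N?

strategic substitutes

Expanding Torres's payoff: 86e_T − 2e_Ne_T − 3e_T².
∂π/∂e_T = 86 − 2e_N − 6e_T = 0, so e_T = 43/3 − (1/3)e_N.
The best-response slope de_T/de_N = −1/3 < 0: the reaction function is downward-sloping, so the choices are strategic substitutes.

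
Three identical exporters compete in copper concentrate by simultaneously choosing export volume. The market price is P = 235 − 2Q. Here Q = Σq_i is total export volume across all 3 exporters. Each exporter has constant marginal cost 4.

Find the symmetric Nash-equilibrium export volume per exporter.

A representative exporter's profit is π_i = q_i(235 − 2Q) − 4q_i, with Q = q_i + Σ_{j≠i} q_j.
First-order condition: 231 − 4q_i − 2Σ_{j≠i} q_j = 0.
In a symmetric equilibrium every exporter chooses the same q, so Σ_{j≠i} q_j = 2q. The condition becomes 231 − 8q = 0, giving q = 231/8 = 28.875.

28.875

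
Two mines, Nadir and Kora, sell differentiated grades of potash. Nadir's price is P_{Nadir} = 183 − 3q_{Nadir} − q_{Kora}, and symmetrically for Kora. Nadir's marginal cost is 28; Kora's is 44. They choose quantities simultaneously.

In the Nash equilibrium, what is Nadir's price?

95.8

Mine Nadir's profit: π = q_{Nadir}(183 − 3q_{Nadir} − q_{Kora}) − 28q_{Nadir}.
∂π/∂q_{Nadir} = 155 − 6q_{Nadir} − q_{Kora} = 0 ⇒ q_{Nadir} = 155/6 − (1/6)q_{Kora}.
Similarly q_{Kora} = 139/6 − (1/6)q_{Nadir}.
Substituting the second reaction function into the first: q_{Nadir} = 155/6 − (1/6)(139/6 − (1/6)q_{Nadir}), which gives (35/36)q_{Nadir} = 791/36 ⇒ q_{Nadir} = 22.6.
Then q_{Kora} = 139/6 − (1/6)·22.6 = 19.4.
P_{Nadir} = 183 − 3·22.6 − 19.4 = 95.8.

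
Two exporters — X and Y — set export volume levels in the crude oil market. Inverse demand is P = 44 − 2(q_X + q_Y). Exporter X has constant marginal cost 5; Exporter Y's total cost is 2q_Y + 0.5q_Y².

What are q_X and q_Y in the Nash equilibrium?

6.9375, 5.625

Exporter X's profit: π = q_X(44 − 2(q_X + q_Y)) − 5q_X.
∂π/∂q_X = 39 − 4q_X − 2q_Y = 0, so q_X = 9.75 − 0.5q_Y.
For Y: ∂π/∂q_Y = 42 − 5q_Y − 2q_X = 0 ⇒ q_Y = 8.4 − 0.4q_X.
Plugging q_Y into X's best response: q_X = 9.75 − 0.5(8.4 − 0.4q_X) ⇒ 0.8q_X = 5.55, so q_X = 6.9375.
Then q_Y = 8.4 − 0.4·6.9375 = 5.625.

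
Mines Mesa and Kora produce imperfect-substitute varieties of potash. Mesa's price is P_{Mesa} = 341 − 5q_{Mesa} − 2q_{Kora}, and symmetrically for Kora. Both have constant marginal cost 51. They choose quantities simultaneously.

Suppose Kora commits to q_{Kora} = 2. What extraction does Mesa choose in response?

Mine Mesa's profit: π = q_{Mesa}(341 − 5q_{Mesa} − 2q_{Kora}) − 51q_{Mesa}.
∂π/∂q_{Mesa} = 290 − 10q_{Mesa} − 2q_{Kora} = 0 ⇒ q_{Mesa} = 29 − 0.2q_{Kora}.
At q_{Kora} = 2: q_{Mesa} = 29 − 0.2·2 = 28.6.

28.6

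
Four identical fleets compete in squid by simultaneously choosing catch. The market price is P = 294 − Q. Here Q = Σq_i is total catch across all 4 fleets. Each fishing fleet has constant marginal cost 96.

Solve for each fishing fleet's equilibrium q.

39.6

A representative fishing fleet's profit is π_i = q_i(294 − Q) − 96q_i, with Q = q_i + Σ_{j≠i} q_j.
First-order condition: 198 − 2q_i − Σ_{j≠i} q_j = 0.
In a symmetric equilibrium every fishing fleet chooses the same q, so Σ_{j≠i} q_j = 3q. The condition becomes 198 − 5q = 0, giving q = 198/5 = 39.6.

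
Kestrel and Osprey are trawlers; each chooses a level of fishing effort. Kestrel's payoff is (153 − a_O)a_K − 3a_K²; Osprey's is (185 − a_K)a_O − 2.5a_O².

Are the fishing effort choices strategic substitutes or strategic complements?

strategic substitutes

Expanding Kestrel's payoff: 153a_K − a_Oa_K − 3a_K².
∂π/∂a_K = 153 − a_O − 6a_K = 0, so a_K = 25.5 − (1/6)a_O.
The best-response slope da_K/da_O = −1/6 < 0: the reaction function is downward-sloping, so the choices are strategic substitutes.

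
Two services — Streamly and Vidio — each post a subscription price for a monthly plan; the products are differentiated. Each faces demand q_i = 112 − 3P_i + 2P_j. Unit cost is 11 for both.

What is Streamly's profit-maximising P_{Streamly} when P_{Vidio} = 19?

30.5

Streamly's profit: π = (P_{Streamly} − 11)(112 − 3P_{Streamly} + 2P_{Vidio}).
∂π/∂P_{Streamly} = 145 − 6P_{Streamly} + 2P_{Vidio} = 0 ⇒ P_{Streamly} = 145/6 + (1/3)P_{Vidio}.
At P_{Vidio} = 19: P_{Streamly} = 145/6 + (1/3)·19 = 30.5.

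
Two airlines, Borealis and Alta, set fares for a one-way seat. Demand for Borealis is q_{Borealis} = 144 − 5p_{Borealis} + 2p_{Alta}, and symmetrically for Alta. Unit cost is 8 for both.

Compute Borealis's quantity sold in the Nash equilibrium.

Borealis's profit: π = (p_{Borealis} − 8)(144 − 5p_{Borealis} + 2p_{Alta}).
∂π/∂p_{Borealis} = 184 − 10p_{Borealis} + 2p_{Alta} = 0 ⇒ p_{Borealis} = 18.4 + 0.2p_{Alta}.
By symmetry p_{Alta} = p_{Borealis}; substituting into the reaction function, 0.8p_{Borealis} = 18.4 and p_{Borealis} = 23.
q_{Borealis} = 144 − 5·23 + 2·23 = 75.

75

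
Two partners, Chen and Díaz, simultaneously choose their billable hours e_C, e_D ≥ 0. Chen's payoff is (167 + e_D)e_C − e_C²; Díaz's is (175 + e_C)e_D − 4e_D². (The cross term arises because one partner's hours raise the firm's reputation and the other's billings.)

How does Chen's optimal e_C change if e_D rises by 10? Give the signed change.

5

Expanding Chen's payoff: 167e_C + e_De_C − e_C².
∂π/∂e_C = 167 + e_D − 2e_C = 0, so e_C = 83.5 + 0.5e_D.
The reaction-function slope is 0.5, so a 10-unit rise in e_D moves e_C by 0.5 × 10 = 5. Chen's best response rises — the actions are strategic complements.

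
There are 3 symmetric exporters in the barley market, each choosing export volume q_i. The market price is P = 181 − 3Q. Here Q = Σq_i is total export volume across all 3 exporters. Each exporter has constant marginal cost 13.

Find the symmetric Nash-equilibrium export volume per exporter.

14

A representative exporter's profit is π_i = q_i(181 − 3Q) − 13q_i, with Q = q_i + Σ_{j≠i} q_j.
First-order condition: 168 − 6q_i − 3Σ_{j≠i} q_j = 0.
Imposing symmetry (q_j = q for all j) turns Σ_{j≠i} q_j into 2q, so 168 = 12q and q = 14.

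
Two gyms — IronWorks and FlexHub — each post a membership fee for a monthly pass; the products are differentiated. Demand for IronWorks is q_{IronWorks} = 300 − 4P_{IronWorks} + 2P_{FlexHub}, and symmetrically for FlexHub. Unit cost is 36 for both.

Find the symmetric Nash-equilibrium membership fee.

74

IronWorks's profit: π = (P_{IronWorks} − 36)(300 − 4P_{IronWorks} + 2P_{FlexHub}).
∂π/∂P_{IronWorks} = 444 − 8P_{IronWorks} + 2P_{FlexHub} = 0 ⇒ P_{IronWorks} = 55.5 + 0.25P_{FlexHub}.
By symmetry P_{FlexHub} = P_{IronWorks}; substituting into the reaction function, 0.75P_{IronWorks} = 55.5 and P_{IronWorks} = 74.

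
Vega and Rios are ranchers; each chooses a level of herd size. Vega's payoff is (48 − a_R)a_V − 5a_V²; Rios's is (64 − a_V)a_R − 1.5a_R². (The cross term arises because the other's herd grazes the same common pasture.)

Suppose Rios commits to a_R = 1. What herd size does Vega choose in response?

4.7

Expanding Vega's payoff: 48a_V − a_Ra_V − 5a_V².
∂π/∂a_V = 48 − a_R − 10a_V = 0, so a_V = 4.8 − 0.1a_R.
At a_R = 1: a_V = 4.8 − 0.1·1 = 4.7.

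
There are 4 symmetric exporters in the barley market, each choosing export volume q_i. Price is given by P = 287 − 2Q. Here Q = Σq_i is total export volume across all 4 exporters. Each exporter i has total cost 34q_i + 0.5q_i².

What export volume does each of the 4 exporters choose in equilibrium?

A representative exporter's profit is π_i = q_i(287 − 2Q) − 34q_i − 0.5q_i², with Q = q_i + Σ_{j≠i} q_j.
First-order condition: 253 − 5q_i − 2Σ_{j≠i} q_j = 0.
With identical exporters, set every q_j = q: then 253 − 5q − 6q = 0, i.e. q = 253/11 = 23.

23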